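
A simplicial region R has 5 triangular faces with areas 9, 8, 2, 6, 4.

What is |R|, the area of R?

9 + 8 + 2 + 6 + 4 = 29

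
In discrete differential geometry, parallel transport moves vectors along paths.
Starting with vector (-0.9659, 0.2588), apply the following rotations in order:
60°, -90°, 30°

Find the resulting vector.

Total rotation: 60° + (-90°) + 30° = 0°. Final vector: (-0.9659, 0.2588)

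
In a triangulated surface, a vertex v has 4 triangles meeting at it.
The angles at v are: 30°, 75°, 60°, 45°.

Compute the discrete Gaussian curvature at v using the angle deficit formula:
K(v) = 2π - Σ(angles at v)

Sum of angles = 210°. K = 360° - 210° = 150° = 5π/6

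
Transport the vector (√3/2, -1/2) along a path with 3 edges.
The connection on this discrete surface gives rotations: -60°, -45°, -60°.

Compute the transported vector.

Total rotation: (-60°) + (-45°) + (-60°) = -165°. Final vector: (-0.9659, 0.2588)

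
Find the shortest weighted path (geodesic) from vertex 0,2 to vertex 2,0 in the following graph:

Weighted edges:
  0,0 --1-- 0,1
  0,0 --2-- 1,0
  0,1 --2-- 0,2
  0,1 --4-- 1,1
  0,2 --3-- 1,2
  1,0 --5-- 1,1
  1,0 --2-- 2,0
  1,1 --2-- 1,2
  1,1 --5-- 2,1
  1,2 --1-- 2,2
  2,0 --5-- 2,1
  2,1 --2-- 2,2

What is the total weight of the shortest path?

Shortest path: 0,2 → 0,1 → 0,0 → 1,0 → 2,0, total weight = 7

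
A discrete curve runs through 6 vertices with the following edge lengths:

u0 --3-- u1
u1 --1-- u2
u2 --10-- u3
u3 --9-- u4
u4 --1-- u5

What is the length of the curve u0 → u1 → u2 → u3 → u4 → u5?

Arc length = 3 + 1 + 10 + 9 + 1 = 24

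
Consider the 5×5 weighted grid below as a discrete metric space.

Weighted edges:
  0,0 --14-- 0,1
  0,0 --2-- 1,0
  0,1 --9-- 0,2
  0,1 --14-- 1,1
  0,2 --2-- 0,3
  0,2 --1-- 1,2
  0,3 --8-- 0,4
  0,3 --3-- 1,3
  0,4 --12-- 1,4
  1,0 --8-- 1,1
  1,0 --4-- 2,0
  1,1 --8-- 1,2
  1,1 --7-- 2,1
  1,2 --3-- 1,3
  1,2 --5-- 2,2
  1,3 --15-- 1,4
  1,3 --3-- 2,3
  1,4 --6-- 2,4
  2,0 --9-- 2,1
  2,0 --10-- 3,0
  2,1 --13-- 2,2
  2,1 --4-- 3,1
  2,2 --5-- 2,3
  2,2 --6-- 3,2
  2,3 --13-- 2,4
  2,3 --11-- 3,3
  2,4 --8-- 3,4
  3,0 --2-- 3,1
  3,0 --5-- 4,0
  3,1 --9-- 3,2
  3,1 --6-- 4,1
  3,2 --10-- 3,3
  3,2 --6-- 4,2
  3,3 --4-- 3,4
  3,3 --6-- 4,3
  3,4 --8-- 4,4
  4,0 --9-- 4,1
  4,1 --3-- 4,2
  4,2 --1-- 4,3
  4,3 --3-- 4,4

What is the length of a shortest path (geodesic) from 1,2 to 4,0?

Shortest path: 1,2 → 1,1 → 2,1 → 3,1 → 3,0 → 4,0, total weight = 26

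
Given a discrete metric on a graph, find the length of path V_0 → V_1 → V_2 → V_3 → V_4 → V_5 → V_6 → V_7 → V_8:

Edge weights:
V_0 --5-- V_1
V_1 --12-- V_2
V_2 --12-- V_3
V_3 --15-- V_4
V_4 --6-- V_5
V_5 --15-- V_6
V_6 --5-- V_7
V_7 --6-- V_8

Arc length = 5 + 12 + 12 + 15 + 6 + 15 + 5 + 6 = 76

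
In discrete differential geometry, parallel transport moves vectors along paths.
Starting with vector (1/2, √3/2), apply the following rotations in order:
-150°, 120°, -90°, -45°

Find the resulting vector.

Total rotation: (-150°) + 120° + (-90°) + (-45°) = -165°. Final vector: (-0.2588, -0.9659)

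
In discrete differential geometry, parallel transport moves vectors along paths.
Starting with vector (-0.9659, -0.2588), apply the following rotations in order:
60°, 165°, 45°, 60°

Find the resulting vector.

Total rotation: 60° + 165° + 45° + 60° = 330° ≡ -30° (mod 360°). Final vector: (-0.9659, 0.2588)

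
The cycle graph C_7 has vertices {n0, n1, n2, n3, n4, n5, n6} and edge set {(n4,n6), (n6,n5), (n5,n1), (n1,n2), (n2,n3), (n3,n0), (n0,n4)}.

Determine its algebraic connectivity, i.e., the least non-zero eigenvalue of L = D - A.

The cycle graph C_n has Laplacian eigenvalues λ_k = 2 − 2cos(2πk/n), k = 0, 1, …, n−1. Here n = 7:
k=0: 2 − 2cos(0) = 0.0; k=1: 2 − 2cos(2π/7) = 0.753; k=2: 2 − 2cos(4π/7) = 2.445; k=3: 2 − 2cos(6π/7) = 3.8019; k=4: 2 − 2cos(8π/7) = 3.8019; k=5: 2 − 2cos(10π/7) = 2.445; k=6: 2 − 2cos(12π/7) = 0.753.
Laplacian eigenvalues: [0.0, 0.753, 0.753, 2.445, 2.445, 3.8019, 3.8019]. Algebraic connectivity (smallest non-zero eigenvalue) = 0.753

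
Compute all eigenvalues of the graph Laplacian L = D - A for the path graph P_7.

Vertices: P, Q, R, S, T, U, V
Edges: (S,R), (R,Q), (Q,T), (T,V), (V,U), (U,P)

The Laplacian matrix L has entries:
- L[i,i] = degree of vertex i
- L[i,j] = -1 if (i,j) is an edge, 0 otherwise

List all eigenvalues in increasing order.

The path graph P_n has Laplacian eigenvalues λ_k = 2 − 2cos(kπ/n), k = 0, 1, …, n−1. Here n = 7:
k=0: 2 − 2cos(0) = 0.0; k=1: 2 − 2cos(π/7) = 0.1981; k=2: 2 − 2cos(2π/7) = 0.753; k=3: 2 − 2cos(3π/7) = 1.555; k=4: 2 − 2cos(4π/7) = 2.445; k=5: 2 − 2cos(5π/7) = 3.247; k=6: 2 − 2cos(6π/7) = 3.8019.
Laplacian eigenvalues (increasing order): [0.0, 0.1981, 0.753, 1.555, 2.445, 3.247, 3.8019]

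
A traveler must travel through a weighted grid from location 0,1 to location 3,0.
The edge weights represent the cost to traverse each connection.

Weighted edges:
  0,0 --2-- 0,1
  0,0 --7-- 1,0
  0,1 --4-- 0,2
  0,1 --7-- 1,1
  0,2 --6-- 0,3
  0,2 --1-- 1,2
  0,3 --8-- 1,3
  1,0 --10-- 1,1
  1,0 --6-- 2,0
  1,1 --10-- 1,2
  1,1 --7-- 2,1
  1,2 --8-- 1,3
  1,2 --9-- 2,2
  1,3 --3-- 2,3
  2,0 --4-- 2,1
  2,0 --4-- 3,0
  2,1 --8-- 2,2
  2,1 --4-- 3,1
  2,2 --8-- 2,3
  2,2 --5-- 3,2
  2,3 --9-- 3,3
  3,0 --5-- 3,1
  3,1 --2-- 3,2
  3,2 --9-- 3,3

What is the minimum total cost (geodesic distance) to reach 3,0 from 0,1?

Shortest path: 0,1 → 0,0 → 1,0 → 2,0 → 3,0, total weight = 19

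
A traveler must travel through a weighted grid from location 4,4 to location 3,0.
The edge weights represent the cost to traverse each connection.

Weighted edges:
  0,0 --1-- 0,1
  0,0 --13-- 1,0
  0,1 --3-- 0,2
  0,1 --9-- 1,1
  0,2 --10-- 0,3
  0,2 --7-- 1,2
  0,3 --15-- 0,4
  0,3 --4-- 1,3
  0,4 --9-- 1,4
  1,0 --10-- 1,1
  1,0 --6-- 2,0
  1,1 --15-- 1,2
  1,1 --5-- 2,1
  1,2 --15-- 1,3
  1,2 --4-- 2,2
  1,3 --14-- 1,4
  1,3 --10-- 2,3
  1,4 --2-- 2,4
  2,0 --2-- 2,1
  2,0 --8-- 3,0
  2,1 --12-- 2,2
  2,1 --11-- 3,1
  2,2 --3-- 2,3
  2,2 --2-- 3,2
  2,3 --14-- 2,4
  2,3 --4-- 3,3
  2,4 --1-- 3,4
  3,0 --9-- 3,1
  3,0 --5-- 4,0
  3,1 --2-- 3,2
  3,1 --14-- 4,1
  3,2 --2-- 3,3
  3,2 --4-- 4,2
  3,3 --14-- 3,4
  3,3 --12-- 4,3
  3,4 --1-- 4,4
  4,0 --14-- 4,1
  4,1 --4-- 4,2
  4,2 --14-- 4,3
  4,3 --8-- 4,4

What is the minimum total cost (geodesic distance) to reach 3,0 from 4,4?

Shortest path: 4,4 → 3,4 → 3,3 → 3,2 → 3,1 → 3,0, total weight = 28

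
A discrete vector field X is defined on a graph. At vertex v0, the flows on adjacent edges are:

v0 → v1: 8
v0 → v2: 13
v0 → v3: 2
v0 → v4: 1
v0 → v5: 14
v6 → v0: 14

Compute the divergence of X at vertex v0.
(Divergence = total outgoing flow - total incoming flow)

Divergence = sum of outgoing flows = 8 + 13 + 2 + 1 + 14 + (-14) = 24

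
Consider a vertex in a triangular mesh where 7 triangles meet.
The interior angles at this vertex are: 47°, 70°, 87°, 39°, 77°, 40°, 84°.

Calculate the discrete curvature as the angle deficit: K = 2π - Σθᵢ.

Sum of angles = 444°. K = 360° - 444° = -84° = -7π/15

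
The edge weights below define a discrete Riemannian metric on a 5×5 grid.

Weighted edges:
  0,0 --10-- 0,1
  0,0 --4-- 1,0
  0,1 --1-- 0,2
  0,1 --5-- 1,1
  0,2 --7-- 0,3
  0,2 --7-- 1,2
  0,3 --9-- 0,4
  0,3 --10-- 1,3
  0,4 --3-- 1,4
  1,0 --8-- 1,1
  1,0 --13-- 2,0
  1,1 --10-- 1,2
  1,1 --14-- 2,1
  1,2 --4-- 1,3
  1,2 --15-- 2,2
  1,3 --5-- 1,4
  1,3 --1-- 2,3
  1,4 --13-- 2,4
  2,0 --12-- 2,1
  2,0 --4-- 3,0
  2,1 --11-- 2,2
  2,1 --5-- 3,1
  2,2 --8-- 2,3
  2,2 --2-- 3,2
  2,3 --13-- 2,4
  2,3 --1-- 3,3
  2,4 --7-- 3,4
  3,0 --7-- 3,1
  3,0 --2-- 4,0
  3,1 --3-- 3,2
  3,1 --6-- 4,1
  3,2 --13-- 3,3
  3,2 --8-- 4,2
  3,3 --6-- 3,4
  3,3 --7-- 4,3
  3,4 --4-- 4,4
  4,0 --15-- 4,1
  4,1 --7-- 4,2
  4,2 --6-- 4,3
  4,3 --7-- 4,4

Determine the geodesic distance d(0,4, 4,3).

Shortest path: 0,4 → 1,4 → 1,3 → 2,3 → 3,3 → 4,3, total weight = 17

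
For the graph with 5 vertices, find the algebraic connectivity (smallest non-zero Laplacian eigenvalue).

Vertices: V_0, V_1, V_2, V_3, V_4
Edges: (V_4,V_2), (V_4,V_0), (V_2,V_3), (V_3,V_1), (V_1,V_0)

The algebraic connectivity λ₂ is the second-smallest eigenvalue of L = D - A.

Degrees: deg(V_0) = 2, deg(V_1) = 2, deg(V_2) = 2, deg(V_3) = 2, deg(V_4) = 2.
L = D − A with rows/columns ordered (V_0, V_1, V_2, V_3, V_4):
  [ 2, -1,  0,  0, -1]
  [-1,  2,  0, -1,  0]
  [ 0,  0,  2, -1, -1]
  [ 0, -1, -1,  2,  0]
  [-1,  0, -1,  0,  2]
Characteristic polynomial: det(λI − L) = λ(λ² − 5λ + 5)².
Roots: λ = 0; (λ² − 5λ + 5) = 0 ⇒ λ = (5 ± √5)/2 ≈ 1.382, 3.618 (multiplicity 2).
(Check: the roots sum (with multiplicity) to 10, matching trace L = Σdeg = 2·5 = 10.)
Laplacian eigenvalues: [0.0, 1.382, 1.382, 3.618, 3.618]. Algebraic connectivity (smallest non-zero eigenvalue) = 1.382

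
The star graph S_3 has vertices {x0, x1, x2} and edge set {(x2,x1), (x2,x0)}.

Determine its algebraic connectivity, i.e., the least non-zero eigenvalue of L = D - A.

The star S_3 is the complete bipartite graph K_{1,2} (one hub of degree 2, 2 leaves of degree 1). The Laplacian spectrum of K_{p,q} is 0, p (multiplicity q−1), q (multiplicity p−1), p+q. With p = 1, q = 2: 0 once, 1 with multiplicity 1, and 3 once. (Check: trace L = sum of degrees = 4 = 1·1 + 3.)
Laplacian eigenvalues: [0.0, 1.0, 3.0]. Algebraic connectivity (smallest non-zero eigenvalue) = 1.0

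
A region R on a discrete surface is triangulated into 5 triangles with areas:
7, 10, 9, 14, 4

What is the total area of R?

7 + 10 + 9 + 14 + 4 = 44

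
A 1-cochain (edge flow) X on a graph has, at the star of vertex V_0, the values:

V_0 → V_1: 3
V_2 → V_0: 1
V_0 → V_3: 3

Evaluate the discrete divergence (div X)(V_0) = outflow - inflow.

Divergence = sum of outgoing flows = 3 + (-1) + 3 = 5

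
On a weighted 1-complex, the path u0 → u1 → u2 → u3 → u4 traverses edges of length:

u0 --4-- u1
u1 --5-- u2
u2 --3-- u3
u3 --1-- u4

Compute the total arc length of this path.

Arc length = 4 + 5 + 3 + 1 = 13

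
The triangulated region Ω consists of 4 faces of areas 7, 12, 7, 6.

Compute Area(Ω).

7 + 12 + 7 + 6 = 32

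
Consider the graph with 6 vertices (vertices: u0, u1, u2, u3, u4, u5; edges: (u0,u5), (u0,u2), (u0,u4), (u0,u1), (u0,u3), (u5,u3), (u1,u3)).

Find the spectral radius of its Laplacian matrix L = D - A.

Degrees: deg(u0) = 5, deg(u1) = 2, deg(u2) = 1, deg(u3) = 3, deg(u4) = 1, deg(u5) = 2.
L = D − A with rows/columns ordered (u0, u1, u2, u3, u4, u5):
  [ 5, -1, -1, -1, -1, -1]
  [-1,  2,  0, -1,  0,  0]
  [-1,  0,  1,  0,  0,  0]
  [-1, -1,  0,  3,  0, -1]
  [-1,  0,  0,  0,  1,  0]
  [-1,  0,  0, -1,  0,  2]
Characteristic polynomial: det(λI − L) = λ(λ − 1)²(λ − 2)(λ − 4)(λ − 6).
Roots: λ = 0; (λ − 1) = 0 ⇒ λ = 1 (multiplicity 2); (λ − 2) = 0 ⇒ λ = 2; (λ − 4) = 0 ⇒ λ = 4; (λ − 6) = 0 ⇒ λ = 6.
(Check: the roots sum (with multiplicity) to 14, matching trace L = Σdeg = 2·7 = 14.)
Laplacian eigenvalues: [0.0, 1.0, 1.0, 2.0, 4.0, 6.0]. Largest eigenvalue (spectral radius) = 6.0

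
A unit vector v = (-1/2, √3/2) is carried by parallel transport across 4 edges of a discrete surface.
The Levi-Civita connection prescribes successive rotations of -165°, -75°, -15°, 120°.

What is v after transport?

Total rotation: (-165°) + (-75°) + (-15°) + 120° = -135°. Final vector: (0.9659, -0.2588)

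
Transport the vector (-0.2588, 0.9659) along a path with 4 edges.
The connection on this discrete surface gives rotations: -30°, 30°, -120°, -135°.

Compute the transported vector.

Total rotation: (-30°) + 30° + (-120°) + (-135°) = -255° ≡ 105° (mod 360°). Final vector: (-0.8660, -0.5000)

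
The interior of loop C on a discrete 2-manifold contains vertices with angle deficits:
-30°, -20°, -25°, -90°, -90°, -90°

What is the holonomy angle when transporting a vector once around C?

Holonomy = total enclosed curvature = (-30°) + (-20°) + (-25°) + (-90°) + (-90°) + (-90°) = -345°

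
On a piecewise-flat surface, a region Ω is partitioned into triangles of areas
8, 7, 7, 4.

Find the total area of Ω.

8 + 7 + 7 + 4 = 26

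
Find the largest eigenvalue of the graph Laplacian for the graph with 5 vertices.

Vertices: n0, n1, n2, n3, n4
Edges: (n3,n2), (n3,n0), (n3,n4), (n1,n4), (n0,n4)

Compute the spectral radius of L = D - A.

Degrees: deg(n0) = 2, deg(n1) = 1, deg(n2) = 1, deg(n3) = 3, deg(n4) = 3.
L = D − A with rows/columns ordered (n0, n1, n2, n3, n4):
  [ 2,  0,  0, -1, -1]
  [ 0,  1,  0,  0, -1]
  [ 0,  0,  1, -1,  0]
  [-1,  0, -1,  3, -1]
  [-1, -1,  0, -1,  3]
Characteristic polynomial: det(λI − L) = λ(λ² − 5λ + 3)(λ² − 5λ + 5).
Roots: λ = 0; (λ² − 5λ + 3) = 0 ⇒ λ = (5 ± √13)/2 ≈ 0.6972, 4.3028; (λ² − 5λ + 5) = 0 ⇒ λ = (5 ± √5)/2 ≈ 1.382, 3.618.
(Check: the roots sum (with multiplicity) to 10, matching trace L = Σdeg = 2·5 = 10.)
Laplacian eigenvalues: [0.0, 0.6972, 1.382, 3.618, 4.3028]. Largest eigenvalue (spectral radius) = 4.3028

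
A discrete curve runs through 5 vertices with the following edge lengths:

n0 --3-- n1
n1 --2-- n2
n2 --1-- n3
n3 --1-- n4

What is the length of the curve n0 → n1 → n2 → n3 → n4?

Arc length = 3 + 2 + 1 + 1 = 7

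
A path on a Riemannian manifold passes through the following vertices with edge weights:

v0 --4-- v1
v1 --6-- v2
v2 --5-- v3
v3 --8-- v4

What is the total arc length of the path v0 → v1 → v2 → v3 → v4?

Arc length = 4 + 6 + 5 + 8 = 23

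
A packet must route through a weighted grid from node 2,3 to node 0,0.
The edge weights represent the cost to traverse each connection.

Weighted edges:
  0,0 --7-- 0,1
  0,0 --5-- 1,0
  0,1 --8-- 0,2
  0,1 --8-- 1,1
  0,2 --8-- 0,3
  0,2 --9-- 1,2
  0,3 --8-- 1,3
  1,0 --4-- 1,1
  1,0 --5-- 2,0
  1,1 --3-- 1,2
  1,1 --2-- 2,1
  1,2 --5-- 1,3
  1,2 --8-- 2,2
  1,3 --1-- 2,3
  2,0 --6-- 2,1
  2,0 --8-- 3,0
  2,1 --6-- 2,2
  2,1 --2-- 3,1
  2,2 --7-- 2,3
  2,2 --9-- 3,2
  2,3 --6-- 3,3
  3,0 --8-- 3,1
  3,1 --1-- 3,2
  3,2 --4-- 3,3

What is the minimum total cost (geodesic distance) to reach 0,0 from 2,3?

Shortest path: 2,3 → 1,3 → 1,2 → 1,1 → 1,0 → 0,0, total weight = 18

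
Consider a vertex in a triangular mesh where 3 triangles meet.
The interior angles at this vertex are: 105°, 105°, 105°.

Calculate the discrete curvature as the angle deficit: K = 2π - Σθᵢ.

Sum of angles = 315°. K = 360° - 315° = 45°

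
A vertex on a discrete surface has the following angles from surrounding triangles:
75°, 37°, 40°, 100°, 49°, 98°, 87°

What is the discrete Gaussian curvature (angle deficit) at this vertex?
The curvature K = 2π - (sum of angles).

Sum of angles = 486°. K = 360° - 486° = -126° = -7π/10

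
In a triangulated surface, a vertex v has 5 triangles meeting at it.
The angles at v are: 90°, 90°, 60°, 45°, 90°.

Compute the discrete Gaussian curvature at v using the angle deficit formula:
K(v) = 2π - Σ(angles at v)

Sum of angles = 375°. K = 360° - 375° = -15°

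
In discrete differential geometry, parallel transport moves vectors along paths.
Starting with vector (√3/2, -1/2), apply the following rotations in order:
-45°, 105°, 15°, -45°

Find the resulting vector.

Total rotation: (-45°) + 105° + 15° + (-45°) = 30°. Final vector: (1, 0)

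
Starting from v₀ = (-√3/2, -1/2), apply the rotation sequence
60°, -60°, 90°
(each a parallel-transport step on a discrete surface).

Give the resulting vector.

Total rotation: 60° + (-60°) + 90° = 90°. Final vector: (0.5000, -0.8660)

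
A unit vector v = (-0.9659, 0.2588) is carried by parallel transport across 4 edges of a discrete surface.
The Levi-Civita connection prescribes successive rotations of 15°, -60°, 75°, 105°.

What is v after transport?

Total rotation: 15° + (-60°) + 75° + 105° = 135°. Final vector: (0.5000, -0.8660)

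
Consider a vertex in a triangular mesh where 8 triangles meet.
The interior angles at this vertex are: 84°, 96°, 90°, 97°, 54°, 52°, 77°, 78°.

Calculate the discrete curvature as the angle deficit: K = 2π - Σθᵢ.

Sum of angles = 628°. K = 360° - 628° = -268° = -67π/45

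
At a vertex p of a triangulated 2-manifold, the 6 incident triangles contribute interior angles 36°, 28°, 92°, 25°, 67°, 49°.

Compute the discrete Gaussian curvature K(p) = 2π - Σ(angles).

Sum of angles = 297°. K = 360° - 297° = 63° = 7π/20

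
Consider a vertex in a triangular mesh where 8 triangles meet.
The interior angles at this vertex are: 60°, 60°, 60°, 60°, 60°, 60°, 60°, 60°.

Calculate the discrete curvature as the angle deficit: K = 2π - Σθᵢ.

Sum of angles = 480°. K = 360° - 480° = -120°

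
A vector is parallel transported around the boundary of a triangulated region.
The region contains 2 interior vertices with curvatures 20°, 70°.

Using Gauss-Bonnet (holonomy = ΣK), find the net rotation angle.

Holonomy = total enclosed curvature = 20° + 70° = 90°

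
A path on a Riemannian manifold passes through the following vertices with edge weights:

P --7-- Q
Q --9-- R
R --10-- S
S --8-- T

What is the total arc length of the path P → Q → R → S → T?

Arc length = 7 + 9 + 10 + 8 = 34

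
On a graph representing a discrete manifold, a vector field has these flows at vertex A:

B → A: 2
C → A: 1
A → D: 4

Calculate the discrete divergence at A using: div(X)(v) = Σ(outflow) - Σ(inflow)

Divergence = sum of outgoing flows = (-2) + (-1) + 4 = 1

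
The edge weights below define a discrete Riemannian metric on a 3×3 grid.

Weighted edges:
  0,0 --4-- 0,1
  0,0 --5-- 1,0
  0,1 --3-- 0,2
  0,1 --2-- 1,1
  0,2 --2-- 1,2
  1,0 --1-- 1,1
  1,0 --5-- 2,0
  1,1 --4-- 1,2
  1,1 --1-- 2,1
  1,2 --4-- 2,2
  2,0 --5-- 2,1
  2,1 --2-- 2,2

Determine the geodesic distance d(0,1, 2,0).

Shortest path: 0,1 → 1,1 → 1,0 → 2,0, total weight = 8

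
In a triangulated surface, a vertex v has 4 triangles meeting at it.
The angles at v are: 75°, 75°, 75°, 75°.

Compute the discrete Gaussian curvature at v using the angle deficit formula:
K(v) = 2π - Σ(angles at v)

Sum of angles = 300°. K = 360° - 300° = 60°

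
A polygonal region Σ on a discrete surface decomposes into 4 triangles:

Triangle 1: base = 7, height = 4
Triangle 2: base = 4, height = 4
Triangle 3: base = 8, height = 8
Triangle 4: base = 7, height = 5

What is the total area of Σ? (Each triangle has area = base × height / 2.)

(1/2)×7×4 + (1/2)×4×4 + (1/2)×8×8 + (1/2)×7×5 = 71.5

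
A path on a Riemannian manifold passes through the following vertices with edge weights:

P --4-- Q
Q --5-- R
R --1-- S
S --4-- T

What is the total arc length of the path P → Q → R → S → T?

Arc length = 4 + 5 + 1 + 4 = 14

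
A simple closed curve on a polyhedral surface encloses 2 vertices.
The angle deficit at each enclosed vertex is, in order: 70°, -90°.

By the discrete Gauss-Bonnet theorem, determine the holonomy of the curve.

Holonomy = total enclosed curvature = 70° + (-90°) = -20°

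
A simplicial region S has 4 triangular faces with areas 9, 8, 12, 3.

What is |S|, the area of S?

9 + 8 + 12 + 3 = 32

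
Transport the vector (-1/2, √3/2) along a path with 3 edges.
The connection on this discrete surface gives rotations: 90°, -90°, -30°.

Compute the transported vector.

Total rotation: 90° + (-90°) + (-30°) = -30°. Final vector: (0, 1)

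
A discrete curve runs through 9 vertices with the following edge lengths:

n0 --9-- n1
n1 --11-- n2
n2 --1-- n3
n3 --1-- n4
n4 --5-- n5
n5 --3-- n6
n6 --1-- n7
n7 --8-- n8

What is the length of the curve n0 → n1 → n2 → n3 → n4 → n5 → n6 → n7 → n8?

Arc length = 9 + 11 + 1 + 1 + 5 + 3 + 1 + 8 = 39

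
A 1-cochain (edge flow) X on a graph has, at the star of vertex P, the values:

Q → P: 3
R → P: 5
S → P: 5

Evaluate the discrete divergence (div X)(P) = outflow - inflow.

Divergence = sum of outgoing flows = (-3) + (-5) + (-5) = -13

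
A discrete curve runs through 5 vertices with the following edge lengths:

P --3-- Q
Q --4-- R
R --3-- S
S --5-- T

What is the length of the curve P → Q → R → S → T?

Arc length = 3 + 4 + 3 + 5 = 15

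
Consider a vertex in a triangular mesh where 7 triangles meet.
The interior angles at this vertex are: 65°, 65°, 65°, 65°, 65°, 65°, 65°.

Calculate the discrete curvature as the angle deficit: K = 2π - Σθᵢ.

Sum of angles = 455°. K = 360° - 455° = -95° = -19π/36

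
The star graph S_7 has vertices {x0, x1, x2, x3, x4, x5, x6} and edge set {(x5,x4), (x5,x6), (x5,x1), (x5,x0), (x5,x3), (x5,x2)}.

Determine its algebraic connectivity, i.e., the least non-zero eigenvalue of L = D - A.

The star S_7 is the complete bipartite graph K_{1,6} (one hub of degree 6, 6 leaves of degree 1). The Laplacian spectrum of K_{p,q} is 0, p (multiplicity q−1), q (multiplicity p−1), p+q. With p = 1, q = 6: 0 once, 1 with multiplicity 5, and 7 once. (Check: trace L = sum of degrees = 12 = 5·1 + 7.)
Laplacian eigenvalues: [0.0, 1.0, 1.0, 1.0, 1.0, 1.0, 7.0]. Algebraic connectivity (smallest non-zero eigenvalue) = 1.0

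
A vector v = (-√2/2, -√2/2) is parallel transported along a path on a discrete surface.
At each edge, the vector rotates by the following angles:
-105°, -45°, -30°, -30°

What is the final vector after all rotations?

Total rotation: (-105°) + (-45°) + (-30°) + (-30°) = -210° ≡ 150° (mod 360°). Final vector: (0.9659, 0.2588)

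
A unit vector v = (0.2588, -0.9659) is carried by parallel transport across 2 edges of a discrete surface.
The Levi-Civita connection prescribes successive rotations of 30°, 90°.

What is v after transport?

Total rotation: 30° + 90° = 120°. Final vector: (0.7071, 0.7071)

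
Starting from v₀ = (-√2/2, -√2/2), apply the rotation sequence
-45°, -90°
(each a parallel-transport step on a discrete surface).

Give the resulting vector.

Total rotation: (-45°) + (-90°) = -135°. Final vector: (0, 1)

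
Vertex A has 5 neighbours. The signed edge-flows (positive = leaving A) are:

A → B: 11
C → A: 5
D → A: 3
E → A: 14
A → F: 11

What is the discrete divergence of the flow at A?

Divergence = sum of outgoing flows = 11 + (-5) + (-3) + (-14) + 11 = 0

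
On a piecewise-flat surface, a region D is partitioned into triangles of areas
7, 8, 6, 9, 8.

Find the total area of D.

7 + 8 + 6 + 9 + 8 = 38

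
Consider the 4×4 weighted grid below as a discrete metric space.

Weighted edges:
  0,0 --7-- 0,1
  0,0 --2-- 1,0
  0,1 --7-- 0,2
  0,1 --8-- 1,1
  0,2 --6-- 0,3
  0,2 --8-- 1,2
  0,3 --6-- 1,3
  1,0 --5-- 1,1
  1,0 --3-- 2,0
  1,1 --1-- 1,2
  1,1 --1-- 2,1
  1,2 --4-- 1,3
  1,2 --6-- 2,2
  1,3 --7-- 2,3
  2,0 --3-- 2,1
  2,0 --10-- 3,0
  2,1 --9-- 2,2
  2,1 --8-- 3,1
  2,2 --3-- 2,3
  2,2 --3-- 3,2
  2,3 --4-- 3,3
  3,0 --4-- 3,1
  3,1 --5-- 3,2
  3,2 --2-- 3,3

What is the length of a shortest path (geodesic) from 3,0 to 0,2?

Shortest path: 3,0 → 3,1 → 2,1 → 1,1 → 1,2 → 0,2, total weight = 22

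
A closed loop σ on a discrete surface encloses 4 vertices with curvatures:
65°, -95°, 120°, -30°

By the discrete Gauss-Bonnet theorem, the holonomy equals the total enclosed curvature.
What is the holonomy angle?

Holonomy = total enclosed curvature = 65° + (-95°) + 120° + (-30°) = 60°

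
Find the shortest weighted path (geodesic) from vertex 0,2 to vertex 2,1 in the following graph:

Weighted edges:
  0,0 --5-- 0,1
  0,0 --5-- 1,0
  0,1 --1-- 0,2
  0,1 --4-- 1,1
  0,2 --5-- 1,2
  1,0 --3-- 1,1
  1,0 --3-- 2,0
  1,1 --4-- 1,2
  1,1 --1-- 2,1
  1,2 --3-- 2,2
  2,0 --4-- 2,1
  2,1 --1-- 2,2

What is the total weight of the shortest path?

Shortest path: 0,2 → 0,1 → 1,1 → 2,1, total weight = 6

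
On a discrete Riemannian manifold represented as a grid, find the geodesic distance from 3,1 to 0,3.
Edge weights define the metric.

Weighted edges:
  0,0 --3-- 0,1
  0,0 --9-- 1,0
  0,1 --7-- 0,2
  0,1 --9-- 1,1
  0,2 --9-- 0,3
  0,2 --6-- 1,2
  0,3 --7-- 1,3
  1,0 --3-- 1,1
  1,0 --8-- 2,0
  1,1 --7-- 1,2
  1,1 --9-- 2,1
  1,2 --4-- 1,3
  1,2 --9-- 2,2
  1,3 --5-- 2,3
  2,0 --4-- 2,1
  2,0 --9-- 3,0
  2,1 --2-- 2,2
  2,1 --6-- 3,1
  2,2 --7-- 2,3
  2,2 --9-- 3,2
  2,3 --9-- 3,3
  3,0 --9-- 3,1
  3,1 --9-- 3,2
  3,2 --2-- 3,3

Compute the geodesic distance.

Shortest path: 3,1 → 2,1 → 2,2 → 2,3 → 1,3 → 0,3, total weight = 27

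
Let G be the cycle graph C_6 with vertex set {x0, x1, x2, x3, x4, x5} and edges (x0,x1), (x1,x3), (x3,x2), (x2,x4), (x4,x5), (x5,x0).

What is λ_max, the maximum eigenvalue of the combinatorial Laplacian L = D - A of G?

The cycle graph C_n has Laplacian eigenvalues λ_k = 2 − 2cos(2πk/n), k = 0, 1, …, n−1. Here n = 6:
k=0: 2 − 2cos(0) = 0.0; k=1: 2 − 2cos(π/3) = 1.0; k=2: 2 − 2cos(2π/3) = 3.0; k=3: 2 − 2cos(π) = 4.0; k=4: 2 − 2cos(4π/3) = 3.0; k=5: 2 − 2cos(5π/3) = 1.0.
Laplacian eigenvalues: [0.0, 1.0, 1.0, 3.0, 3.0, 4.0]. Largest eigenvalue (spectral radius) = 4.0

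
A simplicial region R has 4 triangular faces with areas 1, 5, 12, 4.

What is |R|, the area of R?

1 + 5 + 12 + 4 = 22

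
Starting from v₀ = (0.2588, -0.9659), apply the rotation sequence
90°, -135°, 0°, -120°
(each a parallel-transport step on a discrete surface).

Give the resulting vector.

Total rotation: 90° + (-135°) + 0° + (-120°) = -165°. Final vector: (-0.5000, 0.8660)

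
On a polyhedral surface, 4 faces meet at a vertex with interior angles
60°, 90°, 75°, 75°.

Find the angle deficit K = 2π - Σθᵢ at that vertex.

Sum of angles = 300°. K = 360° - 300° = 60° = π/3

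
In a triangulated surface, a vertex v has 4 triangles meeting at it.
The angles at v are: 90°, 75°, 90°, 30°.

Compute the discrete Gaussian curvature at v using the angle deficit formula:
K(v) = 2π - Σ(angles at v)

Sum of angles = 285°. K = 360° - 285° = 75°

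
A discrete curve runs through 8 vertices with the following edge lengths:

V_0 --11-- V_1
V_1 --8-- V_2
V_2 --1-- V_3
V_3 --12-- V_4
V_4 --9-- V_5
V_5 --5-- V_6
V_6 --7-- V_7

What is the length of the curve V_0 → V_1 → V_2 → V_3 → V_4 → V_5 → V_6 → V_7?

Arc length = 11 + 8 + 1 + 12 + 9 + 5 + 7 = 53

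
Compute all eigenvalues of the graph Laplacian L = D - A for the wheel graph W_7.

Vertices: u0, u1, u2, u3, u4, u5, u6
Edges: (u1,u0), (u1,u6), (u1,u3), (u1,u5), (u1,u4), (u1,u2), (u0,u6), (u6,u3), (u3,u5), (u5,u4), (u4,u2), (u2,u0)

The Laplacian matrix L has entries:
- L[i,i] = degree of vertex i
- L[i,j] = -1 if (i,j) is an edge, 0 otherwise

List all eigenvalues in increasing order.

The wheel W_7 is the join K_1 ∨ C_6 (a hub joined to every vertex of a cycle of length 6). For a join G ∨ H (G on p vertices, H on q vertices) the Laplacian spectrum is 0, p+q, the eigenvalues of L(G) other than one 0 each shifted by +q, and the eigenvalues of L(H) other than one 0 each shifted by +p. With G = K_1 (p = 1, nothing left after dropping its 0) and H = C_6 (q = 6, eigenvalues 2 − 2cos(2πk/6), k = 0, …, 5; drop k = 0), the spectrum of W_7 is 0, 7, and 1 + (2 − 2cos(2πk/6)) = 3 − 2cos(2πk/6) for k = 1, …, 5:
k=1: 3 − 2cos(π/3) = 2.0; k=2: 3 − 2cos(2π/3) = 4.0; k=3: 3 − 2cos(π) = 5.0; k=4: 3 − 2cos(4π/3) = 4.0; k=5: 3 − 2cos(5π/3) = 2.0.
Laplacian eigenvalues (increasing order): [0.0, 2.0, 2.0, 4.0, 4.0, 5.0, 7.0]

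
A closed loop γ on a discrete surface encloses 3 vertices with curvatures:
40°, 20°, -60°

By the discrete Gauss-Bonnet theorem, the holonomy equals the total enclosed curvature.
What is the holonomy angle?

Holonomy = total enclosed curvature = 40° + 20° + (-60°) = 0°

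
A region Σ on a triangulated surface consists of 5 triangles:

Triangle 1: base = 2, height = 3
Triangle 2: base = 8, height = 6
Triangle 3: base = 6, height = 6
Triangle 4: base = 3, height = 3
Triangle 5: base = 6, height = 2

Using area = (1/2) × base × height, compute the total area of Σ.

(1/2)×2×3 + (1/2)×8×6 + (1/2)×6×6 + (1/2)×3×3 + (1/2)×6×2 = 55.5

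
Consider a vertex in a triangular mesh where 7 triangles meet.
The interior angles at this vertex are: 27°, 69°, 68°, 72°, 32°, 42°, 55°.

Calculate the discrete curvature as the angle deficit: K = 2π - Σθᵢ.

Sum of angles = 365°. K = 360° - 365° = -5° = -π/36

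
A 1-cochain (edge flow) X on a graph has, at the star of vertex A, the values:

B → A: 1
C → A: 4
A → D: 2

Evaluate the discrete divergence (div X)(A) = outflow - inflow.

Divergence = sum of outgoing flows = (-1) + (-4) + 2 = -3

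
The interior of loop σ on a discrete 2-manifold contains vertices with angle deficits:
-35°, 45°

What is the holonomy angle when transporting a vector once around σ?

Holonomy = total enclosed curvature = (-35°) + 45° = 10°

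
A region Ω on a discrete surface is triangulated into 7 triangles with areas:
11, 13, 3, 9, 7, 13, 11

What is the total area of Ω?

11 + 13 + 3 + 9 + 7 + 13 + 11 = 67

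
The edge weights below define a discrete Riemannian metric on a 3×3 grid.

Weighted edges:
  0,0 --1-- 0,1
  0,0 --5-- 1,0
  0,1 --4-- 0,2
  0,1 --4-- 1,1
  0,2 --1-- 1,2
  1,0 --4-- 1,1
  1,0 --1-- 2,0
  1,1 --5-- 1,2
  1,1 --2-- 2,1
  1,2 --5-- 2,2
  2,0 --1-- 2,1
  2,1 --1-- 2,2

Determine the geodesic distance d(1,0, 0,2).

Shortest path: 1,0 → 2,0 → 2,1 → 2,2 → 1,2 → 0,2, total weight = 9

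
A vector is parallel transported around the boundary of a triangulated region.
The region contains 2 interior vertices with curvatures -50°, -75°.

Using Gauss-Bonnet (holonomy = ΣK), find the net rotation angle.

Holonomy = total enclosed curvature = (-50°) + (-75°) = -125°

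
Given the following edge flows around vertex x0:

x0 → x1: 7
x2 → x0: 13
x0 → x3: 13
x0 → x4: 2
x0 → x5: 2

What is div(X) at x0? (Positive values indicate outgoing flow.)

Divergence = sum of outgoing flows = 7 + (-13) + 13 + 2 + 2 = 11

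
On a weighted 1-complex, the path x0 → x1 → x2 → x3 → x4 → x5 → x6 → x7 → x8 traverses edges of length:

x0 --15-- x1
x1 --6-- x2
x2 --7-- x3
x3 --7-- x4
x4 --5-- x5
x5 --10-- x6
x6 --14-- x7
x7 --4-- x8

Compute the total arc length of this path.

Arc length = 15 + 6 + 7 + 7 + 5 + 10 + 14 + 4 = 68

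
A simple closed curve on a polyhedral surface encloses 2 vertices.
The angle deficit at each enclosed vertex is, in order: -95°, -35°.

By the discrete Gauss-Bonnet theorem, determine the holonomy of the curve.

Holonomy = total enclosed curvature = (-95°) + (-35°) = -130°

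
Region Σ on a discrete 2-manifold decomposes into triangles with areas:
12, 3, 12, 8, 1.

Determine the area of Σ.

12 + 3 + 12 + 8 + 1 = 36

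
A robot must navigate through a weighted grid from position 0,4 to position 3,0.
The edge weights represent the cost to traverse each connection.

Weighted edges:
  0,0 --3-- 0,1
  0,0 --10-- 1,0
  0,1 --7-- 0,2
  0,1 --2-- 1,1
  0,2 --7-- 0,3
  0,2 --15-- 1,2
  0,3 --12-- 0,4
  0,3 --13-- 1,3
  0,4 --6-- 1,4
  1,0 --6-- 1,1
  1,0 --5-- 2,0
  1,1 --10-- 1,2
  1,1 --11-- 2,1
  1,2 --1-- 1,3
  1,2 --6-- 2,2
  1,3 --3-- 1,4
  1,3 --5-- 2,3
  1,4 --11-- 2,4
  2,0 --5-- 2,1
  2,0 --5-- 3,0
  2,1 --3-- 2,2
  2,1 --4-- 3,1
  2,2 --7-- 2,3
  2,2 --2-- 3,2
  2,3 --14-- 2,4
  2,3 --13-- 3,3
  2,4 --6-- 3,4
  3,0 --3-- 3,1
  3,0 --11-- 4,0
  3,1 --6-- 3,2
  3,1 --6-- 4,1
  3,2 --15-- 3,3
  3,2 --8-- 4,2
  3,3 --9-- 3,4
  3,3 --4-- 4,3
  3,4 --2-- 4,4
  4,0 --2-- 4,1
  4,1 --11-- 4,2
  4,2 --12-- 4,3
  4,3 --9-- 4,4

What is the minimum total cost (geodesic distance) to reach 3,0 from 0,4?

Shortest path: 0,4 → 1,4 → 1,3 → 1,2 → 2,2 → 2,1 → 3,1 → 3,0, total weight = 26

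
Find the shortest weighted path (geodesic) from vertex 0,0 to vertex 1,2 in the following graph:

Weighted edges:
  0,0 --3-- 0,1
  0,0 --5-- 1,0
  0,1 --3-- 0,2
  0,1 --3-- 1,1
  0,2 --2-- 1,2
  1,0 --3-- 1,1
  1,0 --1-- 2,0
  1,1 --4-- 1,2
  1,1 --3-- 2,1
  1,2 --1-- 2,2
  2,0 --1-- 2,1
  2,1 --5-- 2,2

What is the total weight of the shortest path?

Shortest path: 0,0 → 0,1 → 0,2 → 1,2, total weight = 8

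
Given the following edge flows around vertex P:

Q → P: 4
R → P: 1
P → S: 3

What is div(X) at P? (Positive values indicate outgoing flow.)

Divergence = sum of outgoing flows = (-4) + (-1) + 3 = -2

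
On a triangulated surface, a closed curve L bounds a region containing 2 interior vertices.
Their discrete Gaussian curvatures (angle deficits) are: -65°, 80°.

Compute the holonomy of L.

Holonomy = total enclosed curvature = (-65°) + 80° = 15°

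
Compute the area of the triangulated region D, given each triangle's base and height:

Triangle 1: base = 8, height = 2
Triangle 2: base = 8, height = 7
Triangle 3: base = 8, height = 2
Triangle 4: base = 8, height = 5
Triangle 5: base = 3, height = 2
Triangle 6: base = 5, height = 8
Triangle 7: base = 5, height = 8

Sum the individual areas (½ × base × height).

(1/2)×8×2 + (1/2)×8×7 + (1/2)×8×2 + (1/2)×8×5 + (1/2)×3×2 + (1/2)×5×8 + (1/2)×5×8 = 107.0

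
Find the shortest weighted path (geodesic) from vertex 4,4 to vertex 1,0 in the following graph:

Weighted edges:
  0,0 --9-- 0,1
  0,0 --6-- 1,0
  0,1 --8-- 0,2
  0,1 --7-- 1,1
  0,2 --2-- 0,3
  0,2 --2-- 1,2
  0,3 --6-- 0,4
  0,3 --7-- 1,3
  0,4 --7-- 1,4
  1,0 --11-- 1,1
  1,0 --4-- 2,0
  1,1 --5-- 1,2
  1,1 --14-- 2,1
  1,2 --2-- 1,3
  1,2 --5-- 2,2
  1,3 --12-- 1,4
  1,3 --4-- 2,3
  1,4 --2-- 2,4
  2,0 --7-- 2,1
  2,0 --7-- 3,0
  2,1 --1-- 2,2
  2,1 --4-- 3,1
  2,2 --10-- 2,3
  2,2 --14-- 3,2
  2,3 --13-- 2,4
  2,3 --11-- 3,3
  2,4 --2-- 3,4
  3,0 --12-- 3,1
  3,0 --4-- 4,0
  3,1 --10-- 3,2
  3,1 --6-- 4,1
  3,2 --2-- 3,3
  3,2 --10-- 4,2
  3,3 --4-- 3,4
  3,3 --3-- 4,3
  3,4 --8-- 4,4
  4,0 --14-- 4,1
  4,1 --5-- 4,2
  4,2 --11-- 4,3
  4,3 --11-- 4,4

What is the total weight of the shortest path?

Shortest path: 4,4 → 3,4 → 3,3 → 3,2 → 3,1 → 2,1 → 2,0 → 1,0, total weight = 39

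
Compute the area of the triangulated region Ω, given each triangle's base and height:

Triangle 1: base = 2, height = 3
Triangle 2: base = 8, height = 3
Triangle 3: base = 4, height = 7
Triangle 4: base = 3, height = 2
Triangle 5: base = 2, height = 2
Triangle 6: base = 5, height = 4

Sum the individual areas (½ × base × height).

(1/2)×2×3 + (1/2)×8×3 + (1/2)×4×7 + (1/2)×3×2 + (1/2)×2×2 + (1/2)×5×4 = 44.0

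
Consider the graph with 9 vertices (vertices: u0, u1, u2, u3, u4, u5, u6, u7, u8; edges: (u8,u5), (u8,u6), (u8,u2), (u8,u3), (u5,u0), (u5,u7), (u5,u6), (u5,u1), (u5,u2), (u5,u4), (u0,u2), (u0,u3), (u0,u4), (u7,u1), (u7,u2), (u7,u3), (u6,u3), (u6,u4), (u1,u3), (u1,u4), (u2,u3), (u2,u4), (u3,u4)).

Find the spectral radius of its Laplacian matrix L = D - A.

Degrees: deg(u0) = 4, deg(u1) = 4, deg(u2) = 6, deg(u3) = 7, deg(u4) = 6, deg(u5) = 7, deg(u6) = 4, deg(u7) = 4, deg(u8) = 4.
L = D − A with rows/columns ordered (u0, u1, u2, u3, u4, u5, u6, u7, u8):
  [ 4,  0, -1, -1, -1, -1,  0,  0,  0]
  [ 0,  4,  0, -1, -1, -1,  0, -1,  0]
  [-1,  0,  6, -1, -1, -1,  0, -1, -1]
  [-1, -1, -1,  7, -1,  0, -1, -1, -1]
  [-1, -1, -1, -1,  6, -1, -1,  0,  0]
  [-1, -1, -1,  0, -1,  7, -1, -1, -1]
  [ 0,  0,  0, -1, -1, -1,  4,  0, -1]
  [ 0, -1, -1, -1,  0, -1,  0,  4,  0]
  [ 0,  0, -1, -1,  0, -1, -1,  0,  4]
Characteristic polynomial: det(λI − L) = λ(λ − 3)(λ² − 10λ + 23)(λ² − 12λ + 33)(λ − 5)(λ − 7)(λ − 9).
Roots: λ = 0; (λ − 3) = 0 ⇒ λ = 3; (λ² − 10λ + 23) = 0 ⇒ λ = 5 ± √2 ≈ 3.5858, 6.4142; (λ² − 12λ + 33) = 0 ⇒ λ = 6 ± √3 ≈ 4.2679, 7.7321; (λ − 5) = 0 ⇒ λ = 5; (λ − 7) = 0 ⇒ λ = 7; (λ − 9) = 0 ⇒ λ = 9.
(Check: the roots sum (with multiplicity) to 46, matching trace L = Σdeg = 2·23 = 46.)
Laplacian eigenvalues: [0.0, 3.0, 3.5858, 4.2679, 5.0, 6.4142, 7.0, 7.7321, 9.0]. Largest eigenvalue (spectral radius) = 9.0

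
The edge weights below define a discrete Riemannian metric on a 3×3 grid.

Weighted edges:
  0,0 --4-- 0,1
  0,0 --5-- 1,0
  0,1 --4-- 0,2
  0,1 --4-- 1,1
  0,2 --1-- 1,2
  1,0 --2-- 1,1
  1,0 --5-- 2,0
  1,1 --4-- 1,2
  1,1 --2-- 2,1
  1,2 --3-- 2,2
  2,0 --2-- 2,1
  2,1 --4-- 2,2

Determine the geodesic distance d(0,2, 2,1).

Shortest path: 0,2 → 1,2 → 1,1 → 2,1, total weight = 7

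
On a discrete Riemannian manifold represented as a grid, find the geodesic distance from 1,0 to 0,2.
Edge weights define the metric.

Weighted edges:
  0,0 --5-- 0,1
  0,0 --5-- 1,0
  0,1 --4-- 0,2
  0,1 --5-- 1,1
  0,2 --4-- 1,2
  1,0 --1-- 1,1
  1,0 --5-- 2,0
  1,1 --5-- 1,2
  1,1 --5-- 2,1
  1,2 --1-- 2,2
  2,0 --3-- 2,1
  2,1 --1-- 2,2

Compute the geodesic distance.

Shortest path: 1,0 → 1,1 → 0,1 → 0,2, total weight = 10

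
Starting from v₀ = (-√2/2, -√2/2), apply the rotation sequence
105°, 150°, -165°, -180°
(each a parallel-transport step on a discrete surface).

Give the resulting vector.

Total rotation: 105° + 150° + (-165°) + (-180°) = -90°. Final vector: (-0.7071, 0.7071)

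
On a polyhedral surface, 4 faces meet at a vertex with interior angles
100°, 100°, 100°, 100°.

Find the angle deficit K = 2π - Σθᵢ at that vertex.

Sum of angles = 400°. K = 360° - 400° = -40°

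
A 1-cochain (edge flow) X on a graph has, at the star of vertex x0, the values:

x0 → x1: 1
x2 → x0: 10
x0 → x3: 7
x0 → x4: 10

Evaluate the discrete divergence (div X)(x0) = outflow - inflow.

Divergence = sum of outgoing flows = 1 + (-10) + 7 + 10 = 8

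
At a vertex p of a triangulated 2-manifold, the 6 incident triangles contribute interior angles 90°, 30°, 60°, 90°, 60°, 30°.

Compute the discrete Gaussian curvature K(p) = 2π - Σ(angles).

Sum of angles = 360°. K = 360° - 360° = 0° = 0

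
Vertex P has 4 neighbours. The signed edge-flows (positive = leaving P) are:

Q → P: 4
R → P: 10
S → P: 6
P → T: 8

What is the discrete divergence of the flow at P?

Divergence = sum of outgoing flows = (-4) + (-10) + (-6) + 8 = -12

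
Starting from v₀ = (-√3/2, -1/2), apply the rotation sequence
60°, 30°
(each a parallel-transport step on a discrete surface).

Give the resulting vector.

Total rotation: 60° + 30° = 90°. Final vector: (0.5000, -0.8660)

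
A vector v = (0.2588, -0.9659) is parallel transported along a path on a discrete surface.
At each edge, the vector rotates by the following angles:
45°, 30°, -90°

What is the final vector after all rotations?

Total rotation: 45° + 30° + (-90°) = -15°. Final vector: (0, -1)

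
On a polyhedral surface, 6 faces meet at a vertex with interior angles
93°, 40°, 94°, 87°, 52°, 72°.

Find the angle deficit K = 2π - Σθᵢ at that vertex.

Sum of angles = 438°. K = 360° - 438° = -78° = -13π/30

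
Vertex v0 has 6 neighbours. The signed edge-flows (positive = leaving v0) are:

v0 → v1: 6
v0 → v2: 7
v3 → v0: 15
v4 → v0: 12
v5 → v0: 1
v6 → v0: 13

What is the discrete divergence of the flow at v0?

Divergence = sum of outgoing flows = 6 + 7 + (-15) + (-12) + (-1) + (-13) = -28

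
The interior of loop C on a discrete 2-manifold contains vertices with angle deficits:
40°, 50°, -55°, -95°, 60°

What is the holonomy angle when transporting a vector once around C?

Holonomy = total enclosed curvature = 40° + 50° + (-55°) + (-95°) + 60° = 0°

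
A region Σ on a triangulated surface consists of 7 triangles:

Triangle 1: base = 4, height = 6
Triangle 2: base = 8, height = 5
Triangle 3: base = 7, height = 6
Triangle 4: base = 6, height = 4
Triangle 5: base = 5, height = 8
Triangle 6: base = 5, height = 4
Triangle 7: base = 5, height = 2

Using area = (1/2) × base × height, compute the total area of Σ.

(1/2)×4×6 + (1/2)×8×5 + (1/2)×7×6 + (1/2)×6×4 + (1/2)×5×8 + (1/2)×5×4 + (1/2)×5×2 = 100.0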